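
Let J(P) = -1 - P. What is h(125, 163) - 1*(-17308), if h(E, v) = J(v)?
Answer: 17144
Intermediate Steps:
h(E, v) = -1 - v
h(125, 163) - 1*(-17308) = (-1 - 1*163) - 1*(-17308) = (-1 - 163) + 17308 = -164 + 17308 = 17144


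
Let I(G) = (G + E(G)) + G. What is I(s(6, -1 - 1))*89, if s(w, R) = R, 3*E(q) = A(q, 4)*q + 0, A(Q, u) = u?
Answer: -1780/3 ≈ -593.33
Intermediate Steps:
E(q) = 4*q/3 (E(q) = (4*q + 0)/3 = (4*q)/3 = 4*q/3)
I(G) = 10*G/3 (I(G) = (G + 4*G/3) + G = 7*G/3 + G = 10*G/3)
I(s(6, -1 - 1))*89 = (10*(-1 - 1)/3)*89 = ((10/3)*(-2))*89 = -20/3*89 = -1780/3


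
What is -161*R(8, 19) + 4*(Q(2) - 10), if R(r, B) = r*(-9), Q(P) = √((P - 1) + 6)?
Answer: 11552 + 4*√7 ≈ 11563.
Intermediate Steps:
Q(P) = √(5 + P) (Q(P) = √((-1 + P) + 6) = √(5 + P))
R(r, B) = -9*r
-161*R(8, 19) + 4*(Q(2) - 10) = -(-1449)*8 + 4*(√(5 + 2) - 10) = -161*(-72) + 4*(√7 - 10) = 11592 + 4*(-10 + √7) = 11592 + (-40 + 4*√7) = 11552 + 4*√7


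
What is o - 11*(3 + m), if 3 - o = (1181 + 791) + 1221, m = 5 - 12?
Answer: -3146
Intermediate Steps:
m = -7
o = -3190 (o = 3 - ((1181 + 791) + 1221) = 3 - (1972 + 1221) = 3 - 1*3193 = 3 - 3193 = -3190)
o - 11*(3 + m) = -3190 - 11*(3 - 7) = -3190 - 11*(-4) = -3190 + 44 = -3146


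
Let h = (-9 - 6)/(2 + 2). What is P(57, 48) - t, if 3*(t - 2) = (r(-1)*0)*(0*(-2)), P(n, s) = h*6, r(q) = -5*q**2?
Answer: -49/2 ≈ -24.500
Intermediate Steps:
h = -15/4 ≈ -3.7500
P(n, s) = -45/2 (P(n, s) = -15/4*6 = -45/2)
t = 2 (t = 2 + ((-5*(-1)**2*0)*(0*(-2)))/3 = 2 + ((-5*1*0)*0)/3 = 2 + (-5*0*0)/3 = 2 + (0*0)/3 = 2 + (1/3)*0 = 2 + 0 = 2)
P(57, 48) - t = -45/2 - 1*2 = -45/2 - 2 = -49/2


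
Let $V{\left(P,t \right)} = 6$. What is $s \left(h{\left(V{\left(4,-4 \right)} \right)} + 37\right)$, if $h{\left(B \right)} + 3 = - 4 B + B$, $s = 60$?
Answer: $960$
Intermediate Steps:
$h{\left(B \right)} = -3 - 3 B$ ($h{\left(B \right)} = -3 + \left(- 4 B + B\right) = -3 - 3 B$)
$s \left(h{\left(V{\left(4,-4 \right)} \right)} + 37\right) = 60 \left(\left(-3 - 18\right) + 37\right) = 60 \left(-21 + 37\right) = 60 \cdot 16 = 960$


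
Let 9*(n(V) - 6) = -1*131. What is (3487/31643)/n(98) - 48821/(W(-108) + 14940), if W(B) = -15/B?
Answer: -7976222109/2431289905 ≈ -3.2807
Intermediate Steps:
n(V) = -77/9 (n(V) = 6 + (-1*131)/9 = 6 + (1/9)*(-131) = 6 - 131/9 = -77/9)
(3487/31643)/n(98) - 48821/(W(-108) + 14940) = (3487/31643)/(-77/9) - 48821/(-15/(-108) + 14940) = (3487*(1/31643))*(-9/77) - 48821/(-15*(-1/108) + 14940) = (3487/31643)*(-9/77) - 48821/(5/36 + 14940) = -2853/221501 - 48821/537845/36 = -2853/221501 - 48821*36/537845 = -2853/221501 - 1757556/537845 = -7976222109/2431289905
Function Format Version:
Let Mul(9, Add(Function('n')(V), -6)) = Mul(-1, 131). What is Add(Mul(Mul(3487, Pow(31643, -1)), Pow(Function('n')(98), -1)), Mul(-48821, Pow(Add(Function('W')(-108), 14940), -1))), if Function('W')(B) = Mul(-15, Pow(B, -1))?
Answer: Rational(-7976222109, 2431289905) ≈ -3.2807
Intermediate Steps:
Function('n')(V) = Rational(-77, 9) (Function('n')(V) = Add(6, Mul(Rational(1, 9), Mul(-1, 131))) = Add(6, Mul(Rational(1, 9), -131)) = Add(6, Rational(-131, 9)) = Rational(-77, 9))
Add(Mul(Mul(3487, Pow(31643, -1)), Pow(Function('n')(98), -1)), Mul(-48821, Pow(Add(Function('W')(-108), 14940), -1))) = Add(Mul(Mul(3487, Pow(31643, -1)), Pow(Rational(-77, 9), -1)), Mul(-48821, Pow(Add(Mul(-15, Pow(-108, -1)), 14940), -1))) = Add(Mul(Mul(3487, Rational(1, 31643)), Rational(-9, 77)), Mul(-48821, Pow(Add(Mul(-15, Rational(-1, 108)), 14940), -1))) = Add(Mul(Rational(3487, 31643), Rational(-9, 77)), Mul(-48821, Pow(Add(Rational(5, 36), 14940), -1))) = Add(Rational(-2853, 221501), Mul(-48821, Pow(Rational(537845, 36), -1))) = Add(Rational(-2853, 221501), Mul(-48821, Rational(36, 537845))) = Add(Rational(-2853, 221501), Rational(-1757556, 537845)) = Rational(-7976222109, 2431289905)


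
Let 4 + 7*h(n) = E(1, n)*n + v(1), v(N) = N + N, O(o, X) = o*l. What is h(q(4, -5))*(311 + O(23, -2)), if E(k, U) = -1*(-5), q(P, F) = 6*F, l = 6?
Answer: -68248/7 ≈ -9749.7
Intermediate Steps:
O(o, X) = 6*o (O(o, X) = o*6 = 6*o)
v(N) = 2*N
E(k, U) = 5
h(n) = -2/7 + 5*n/7 (h(n) = -4/7 + (5*n + 2*1)/7 = -4/7 + (5*n + 2)/7 = -4/7 + (2 + 5*n)/7 = -4/7 + (2/7 + 5*n/7) = -2/7 + 5*n/7)
h(q(4, -5))*(311 + O(23, -2)) = (-2/7 + 5*(6*(-5))/7)*(311 + 6*23) = (-2/7 + (5/7)*(-30))*(311 + 138) = (-2/7 - 150/7)*449 = -152/7*449 = -68248/7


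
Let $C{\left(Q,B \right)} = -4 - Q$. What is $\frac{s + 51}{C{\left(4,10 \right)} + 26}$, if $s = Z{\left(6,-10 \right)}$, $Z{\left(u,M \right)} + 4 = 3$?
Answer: $\frac{25}{9} \approx 2.7778$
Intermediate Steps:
$Z{\left(u,M \right)} = -1$ ($Z{\left(u,M \right)} = -4 + 3 = -1$)
$s = -1$
$\frac{s + 51}{C{\left(4,10 \right)} + 26} = \frac{-1 + 51}{\left(-4 - 4\right) + 26} = \frac{1}{\left(-4 - 4\right) + 26} \cdot 50 = \frac{1}{-8 + 26} \cdot 50 = \frac{1}{18} \cdot 50 = \frac{25}{9}$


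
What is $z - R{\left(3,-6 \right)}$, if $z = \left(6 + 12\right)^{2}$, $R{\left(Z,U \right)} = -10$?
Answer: $334$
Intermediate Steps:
$z = 324$ ($z = 18^{2} = 324$)
$z - R{\left(3,-6 \right)} = 324 - -10 = 324 + 10 = 334$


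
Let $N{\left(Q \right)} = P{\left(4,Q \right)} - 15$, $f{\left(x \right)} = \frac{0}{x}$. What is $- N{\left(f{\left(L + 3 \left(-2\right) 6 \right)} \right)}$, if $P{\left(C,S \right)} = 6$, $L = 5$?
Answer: $9$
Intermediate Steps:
$f{\left(x \right)} = 0$
$N{\left(Q \right)} = -9$ ($N{\left(Q \right)} = 6 - 15 = -9$)
$- N{\left(f{\left(L + 3 \left(-2\right) 6 \right)} \right)} = \left(-1\right) \left(-9\right) = 9$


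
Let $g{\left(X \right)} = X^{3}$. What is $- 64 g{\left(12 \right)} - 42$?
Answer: $-110634$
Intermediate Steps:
$- 64 g{\left(12 \right)} - 42 = - 64 \cdot 12^{3} - 42 = \left(-64\right) 1728 - 42 = -110592 - 42 = -110634$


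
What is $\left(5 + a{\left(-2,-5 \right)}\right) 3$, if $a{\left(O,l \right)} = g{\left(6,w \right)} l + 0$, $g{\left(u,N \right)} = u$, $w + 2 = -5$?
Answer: $-75$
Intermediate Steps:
$w = -7$ ($w = -2 - 5 = -7$)
$a{\left(O,l \right)} = 6 l$ ($a{\left(O,l \right)} = 6 l + 0 = 6 l$)
$\left(5 + a{\left(-2,-5 \right)}\right) 3 = \left(5 + 6 \left(-5\right)\right) 3 = \left(5 - 30\right) 3 = \left(-25\right) 3 = -75$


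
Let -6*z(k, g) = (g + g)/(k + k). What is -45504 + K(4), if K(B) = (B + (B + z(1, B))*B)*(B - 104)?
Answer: -141712/3 ≈ -47237.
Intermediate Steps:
z(k, g) = -g/(6*k) (z(k, g) = -(g + g)/(6*(k + k)) = -2*g/(6*(2*k)) = -2*g*1/(2*k)/6 = -g/(6*k))
K(B) = (-104 + B)*(B + 5*B²/6) (K(B) = (B + (B - ⅙*B/1)*B)*(B - 104) = (B + (B - ⅙*B*1)*B)*(-104 + B) = (B + (B - B/6)*B)*(-104 + B) = (B + (5*B/6)*B)*(-104 + B) = (B + 5*B²/6)*(-104 + B) = (-104 + B)*(B + 5*B²/6))
-45504 + K(4) = -45504 + (⅙)*4*(-624 - 514*4 + 5*4²) = -45504 + (⅙)*4*(-624 - 2056 + 5*16) = -45504 + (⅙)*4*(-624 - 2056 + 80) = -45504 + (⅙)*4*(-2600) = -45504 - 5200/3 = -141712/3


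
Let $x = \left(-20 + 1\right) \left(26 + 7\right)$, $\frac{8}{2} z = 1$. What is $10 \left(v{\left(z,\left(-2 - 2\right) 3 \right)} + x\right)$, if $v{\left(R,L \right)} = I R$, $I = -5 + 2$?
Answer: $- \frac{12555}{2} \approx -6277.5$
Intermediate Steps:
$z = \frac{1}{4}$ ($z = \frac{1}{4} \cdot 1 = \frac{1}{4} \approx 0.25$)
$I = -3$
$v{\left(R,L \right)} = - 3 R$
$x = -627$ ($x = \left(-19\right) 33 = -627$)
$10 \left(v{\left(z,\left(-2 - 2\right) 3 \right)} + x\right) = 10 \left(\left(-3\right) \frac{1}{4} - 627\right) = 10 \left(- \frac{3}{4} - 627\right) = 10 \left(- \frac{2511}{4}\right) = - \frac{12555}{2}$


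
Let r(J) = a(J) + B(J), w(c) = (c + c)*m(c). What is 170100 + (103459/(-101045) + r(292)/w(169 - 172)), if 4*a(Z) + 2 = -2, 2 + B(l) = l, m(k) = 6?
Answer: 618726235471/3637620 ≈ 1.7009e+5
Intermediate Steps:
B(l) = -2 + l
a(Z) = -1 (a(Z) = -1/2 + (1/4)*(-2) = -1/2 - 1/2 = -1)
w(c) = 12*c (w(c) = (c + c)*6 = (2*c)*6 = 12*c)
r(J) = -3 + J (r(J) = -1 + (-2 + J) = -3 + J)
170100 + (103459/(-101045) + r(292)/w(169 - 172)) = 170100 + (103459/(-101045) + (-3 + 292)/((12*(169 - 172)))) = 170100 + (103459*(-1/101045) + 289/((12*(-3)))) = 170100 + (-103459/101045 + 289/(-36)) = 170100 + (-103459/101045 + 289*(-1/36)) = 170100 + (-103459/101045 - 289/36) = 170100 - 32926529/3637620 = 618726235471/3637620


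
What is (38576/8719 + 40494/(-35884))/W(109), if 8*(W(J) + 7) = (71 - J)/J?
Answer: -112400145782/240207935579 ≈ -0.46793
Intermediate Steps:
W(J) = -7 + (71 - J)/(8*J) (W(J) = -7 + ((71 - J)/J)/8 = -7 + (71 - J)/(8*J))
(38576/8719 + 40494/(-35884))/W(109) = (38576/8719 + 40494/(-35884))/(((⅛)*(71 - 57*109)/109)) = (38576*(1/8719) + 40494*(-1/35884))/(((⅛)*(1/109)*(71 - 6213))) = (38576/8719 - 20247/17942)/(((⅛)*(1/109)*(-6142))) = 515596999/(156436298*(-3071/436)) = (515596999/156436298)*(-436/3071) = -112400145782/240207935579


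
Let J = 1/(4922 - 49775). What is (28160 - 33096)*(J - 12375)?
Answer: 2739755803936/44853 ≈ 6.1083e+7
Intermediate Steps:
J = -1/44853 (J = 1/(-44853) = -1/44853 ≈ -2.2295e-5)
(28160 - 33096)*(J - 12375) = (28160 - 33096)*(-1/44853 - 12375) = -4936*(-555055876/44853) = 2739755803936/44853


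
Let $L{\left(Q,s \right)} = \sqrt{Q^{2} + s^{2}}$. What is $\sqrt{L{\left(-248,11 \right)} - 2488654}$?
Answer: $\sqrt{-2488654 + 5 \sqrt{2465}} \approx 1577.5 i$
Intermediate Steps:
$\sqrt{L{\left(-248,11 \right)} - 2488654} = \sqrt{\sqrt{\left(-248\right)^{2} + 11^{2}} - 2488654} = \sqrt{\sqrt{61504 + 121} - 2488654} = \sqrt{\sqrt{61625} - 2488654} = \sqrt{5 \sqrt{2465} - 2488654} = \sqrt{-2488654 + 5 \sqrt{2465}}$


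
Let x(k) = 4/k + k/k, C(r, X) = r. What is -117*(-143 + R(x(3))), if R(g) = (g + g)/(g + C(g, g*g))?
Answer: 16614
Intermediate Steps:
x(k) = 1 + 4/k (x(k) = 4/k + 1 = 1 + 4/k)
R(g) = 1 (R(g) = (g + g)/(g + g) = (2*g)/((2*g)) = (2*g)*(1/(2*g)) = 1)
-117*(-143 + R(x(3))) = -117*(-143 + 1) = -117*(-142) = 16614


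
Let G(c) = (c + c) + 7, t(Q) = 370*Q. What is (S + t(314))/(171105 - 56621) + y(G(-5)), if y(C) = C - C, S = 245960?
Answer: 90535/28621 ≈ 3.1632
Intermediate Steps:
G(c) = 7 + 2*c (G(c) = 2*c + 7 = 7 + 2*c)
y(C) = 0
(S + t(314))/(171105 - 56621) + y(G(-5)) = (245960 + 370*314)/(171105 - 56621) + 0 = (245960 + 116180)/114484 + 0 = 362140*(1/114484) + 0 = 90535/28621 + 0 = 90535/28621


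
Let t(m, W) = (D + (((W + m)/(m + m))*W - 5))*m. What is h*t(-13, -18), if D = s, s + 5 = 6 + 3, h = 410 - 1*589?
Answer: -52268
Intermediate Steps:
h = -179 (h = 410 - 589 = -179)
s = 4 (s = -5 + (6 + 3) = -5 + 9 = 4)
D = 4
t(m, W) = m*(-1 + W*(W + m)/(2*m)) (t(m, W) = (4 + (((W + m)/(m + m))*W - 5))*m = (4 + (((W + m)/((2*m)))*W - 5))*m = (4 + (((W + m)*(1/(2*m)))*W - 5))*m = (4 + (((W + m)/(2*m))*W - 5))*m = (4 + (W*(W + m)/(2*m) - 5))*m = (4 + (-5 + W*(W + m)/(2*m)))*m = (-1 + W*(W + m)/(2*m))*m = m*(-1 + W*(W + m)/(2*m)))
h*t(-13, -18) = -179*((1/2)*(-18)**2 - 1*(-13) + (1/2)*(-18)*(-13)) = -179*((1/2)*324 + 13 + 117) = -179*(162 + 13 + 117) = -179*292 = -52268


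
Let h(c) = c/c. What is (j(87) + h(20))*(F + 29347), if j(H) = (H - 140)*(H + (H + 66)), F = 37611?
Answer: -851638802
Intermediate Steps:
j(H) = (-140 + H)*(66 + 2*H) (j(H) = (-140 + H)*(H + (66 + H)) = (-140 + H)*(66 + 2*H))
h(c) = 1
(j(87) + h(20))*(F + 29347) = ((-9240 - 214*87 + 2*87²) + 1)*(37611 + 29347) = ((-9240 - 18618 + 2*7569) + 1)*66958 = ((-9240 - 18618 + 15138) + 1)*66958 = (-12720 + 1)*66958 = -12719*66958 = -851638802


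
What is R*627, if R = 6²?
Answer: 22572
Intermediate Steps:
R = 36
R*627 = 36*627 = 22572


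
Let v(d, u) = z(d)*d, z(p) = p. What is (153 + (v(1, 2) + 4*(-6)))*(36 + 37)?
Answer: 9490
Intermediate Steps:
v(d, u) = d**2 (v(d, u) = d*d = d**2)
(153 + (v(1, 2) + 4*(-6)))*(36 + 37) = (153 + (1**2 + 4*(-6)))*(36 + 37) = (153 + (1 - 24))*73 = (153 - 23)*73 = 130*73 = 9490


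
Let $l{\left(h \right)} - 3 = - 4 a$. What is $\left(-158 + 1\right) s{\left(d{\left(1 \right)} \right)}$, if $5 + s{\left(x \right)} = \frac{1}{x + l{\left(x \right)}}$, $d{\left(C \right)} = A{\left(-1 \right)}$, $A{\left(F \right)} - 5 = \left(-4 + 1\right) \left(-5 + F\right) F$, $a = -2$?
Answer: $\frac{1727}{2} \approx 863.5$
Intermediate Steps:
$A{\left(F \right)} = 5 + F \left(15 - 3 F\right)$ ($A{\left(F \right)} = 5 + \left(-4 + 1\right) \left(-5 + F\right) F = 5 + - 3 \left(-5 + F\right) F = 5 + \left(15 - 3 F\right) F = 5 + F \left(15 - 3 F\right)$)
$d{\left(C \right)} = -13$ ($d{\left(C \right)} = 5 - 3 \left(-1\right)^{2} + 15 \left(-1\right) = 5 - 3 - 15 = -13$)
$l{\left(h \right)} = 11$ ($l{\left(h \right)} = 3 - -8 = 3 + 8 = 11$)
$s{\left(x \right)} = -5 + \frac{1}{11 + x}$ ($s{\left(x \right)} = -5 + \frac{1}{x + 11} = -5 + \frac{1}{11 + x}$)
$\left(-158 + 1\right) s{\left(d{\left(1 \right)} \right)} = \left(-158 + 1\right) \frac{-54 - -65}{11 - 13} = - 157 \frac{-54 + 65}{-2} = - 157 \left(\left(- \frac{1}{2}\right) 11\right) = \left(-157\right) \left(- \frac{11}{2}\right) = \frac{1727}{2}$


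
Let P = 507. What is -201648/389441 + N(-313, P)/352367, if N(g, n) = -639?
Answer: -71302953615/137226156847 ≈ -0.51960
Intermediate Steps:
-201648/389441 + N(-313, P)/352367 = -201648/389441 - 639/352367 = -71302953615/137226156847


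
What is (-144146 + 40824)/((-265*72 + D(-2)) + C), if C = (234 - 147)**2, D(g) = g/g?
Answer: 51661/5755 ≈ 8.9767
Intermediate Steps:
D(g) = 1
C = 7569 (C = 87**2 = 7569)
(-144146 + 40824)/((-265*72 + D(-2)) + C) = (-144146 + 40824)/((-265*72 + 1) + 7569) = -103322/((-19080 + 1) + 7569) = -103322/(-19079 + 7569) = -103322/(-11510) = -103322*(-1/11510) = 51661/5755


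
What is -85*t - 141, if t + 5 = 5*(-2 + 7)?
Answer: -1841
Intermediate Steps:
t = 20 (t = -5 + 5*(-2 + 7) = -5 + 5*5 = -5 + 25 = 20)
-85*t - 141 = -85*20 - 141 = -1700 - 141 = -1841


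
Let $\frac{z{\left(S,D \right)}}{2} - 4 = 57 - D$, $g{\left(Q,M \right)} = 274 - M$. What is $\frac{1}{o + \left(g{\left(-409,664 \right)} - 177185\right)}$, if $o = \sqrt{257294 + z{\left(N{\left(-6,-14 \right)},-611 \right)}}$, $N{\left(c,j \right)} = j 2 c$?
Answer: $- \frac{177575}{31532621987} - \frac{\sqrt{258638}}{31532621987} \approx -5.6476 \cdot 10^{-6}$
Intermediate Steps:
$N{\left(c,j \right)} = 2 c j$ ($N{\left(c,j \right)} = 2 j c = 2 c j$)
$z{\left(S,D \right)} = 122 - 2 D$ ($z{\left(S,D \right)} = 8 + 2 \left(57 - D\right) = 8 - \left(-114 + 2 D\right) = 122 - 2 D$)
$o = \sqrt{258638}$ ($o = \sqrt{257294 + \left(122 - -1222\right)} = \sqrt{257294 + \left(122 + 1222\right)} = \sqrt{257294 + 1344} = \sqrt{258638} \approx 508.56$)
$\frac{1}{o + \left(g{\left(-409,664 \right)} - 177185\right)} = \frac{1}{\sqrt{258638} + \left(\left(274 - 664\right) - 177185\right)} = \frac{1}{\sqrt{258638} - 177575} = \frac{1}{-177575 + \sqrt{258638}}$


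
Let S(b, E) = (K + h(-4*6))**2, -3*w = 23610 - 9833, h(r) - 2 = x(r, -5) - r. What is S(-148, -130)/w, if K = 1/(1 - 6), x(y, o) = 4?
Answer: -66603/344425 ≈ -0.19337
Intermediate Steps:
h(r) = 6 - r (h(r) = 2 + (4 - r) = 6 - r)
w = -13777/3 (w = -(23610 - 9833)/3 = -1/3*13777 = -13777/3 ≈ -4592.3)
K = -1/5 (K = 1/(-5) = -1/5 ≈ -0.20000)
S(b, E) = 22201/25 (S(b, E) = (-1/5 + (6 - (-4)*6))**2 = (-1/5 + (6 - 1*(-24)))**2 = (-1/5 + (6 + 24))**2 = (-1/5 + 30)**2 = (149/5)**2 = 22201/25)
S(-148, -130)/w = 22201/(25*(-13777/3)) = (22201/25)*(-3/13777) = -66603/344425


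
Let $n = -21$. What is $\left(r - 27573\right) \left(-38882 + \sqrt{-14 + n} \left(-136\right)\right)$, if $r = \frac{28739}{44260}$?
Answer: $\frac{23724867917281}{22130} + \frac{41491976194 i \sqrt{35}}{11065} \approx 1.0721 \cdot 10^{9} + 2.2184 \cdot 10^{7} i$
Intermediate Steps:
$r = \frac{28739}{44260}$ ($r = 28739 \cdot \frac{1}{44260} = \frac{28739}{44260} \approx 0.64932$)
$\left(r - 27573\right) \left(-38882 + \sqrt{-14 + n} \left(-136\right)\right) = \left(\frac{28739}{44260} - 27573\right) \left(-38882 + \sqrt{-14 - 21} \left(-136\right)\right) = - \frac{1220352241 \left(-38882 + \sqrt{-35} \left(-136\right)\right)}{44260} = - \frac{1220352241 \left(-38882 + i \sqrt{35} \left(-136\right)\right)}{44260} = - \frac{1220352241 \left(-38882 - 136 i \sqrt{35}\right)}{44260} = \frac{23724867917281}{22130} + \frac{41491976194 i \sqrt{35}}{11065}$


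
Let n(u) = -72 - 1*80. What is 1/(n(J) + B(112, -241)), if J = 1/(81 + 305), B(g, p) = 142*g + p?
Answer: 1/15511 ≈ 6.4470e-5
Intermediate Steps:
B(g, p) = p + 142*g
J = 1/386 ≈ 0.0025907
n(u) = -152 (n(u) = -72 - 80 = -152)
1/(n(J) + B(112, -241)) = 1/(-152 + (-241 + 142*112)) = 1/(-152 + (-241 + 15904)) = 1/(-152 + 15663) = 1/15511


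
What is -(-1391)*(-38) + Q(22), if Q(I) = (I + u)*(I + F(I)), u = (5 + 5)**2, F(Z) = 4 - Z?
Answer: -52370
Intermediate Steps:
u = 100 (u = 10**2 = 100)
Q(I) = 400 + 4*I (Q(I) = (I + 100)*(I + (4 - I)) = (100 + I)*4 = 400 + 4*I)
-(-1391)*(-38) + Q(22) = -(-1391)*(-38) + (400 + 4*22) = -107*494 + (400 + 88) = -52858 + 488 = -52370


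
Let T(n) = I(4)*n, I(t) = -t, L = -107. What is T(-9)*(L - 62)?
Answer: -6084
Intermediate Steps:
T(n) = -4*n (T(n) = (-1*4)*n = -4*n)
T(-9)*(L - 62) = (-4*(-9))*(-107 - 62) = 36*(-169) = -6084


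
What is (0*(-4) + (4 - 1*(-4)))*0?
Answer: 0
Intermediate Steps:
(0*(-4) + (4 - 1*(-4)))*0 = (0 + (4 + 4))*0 = (0 + 8)*0 = 8*0 = 0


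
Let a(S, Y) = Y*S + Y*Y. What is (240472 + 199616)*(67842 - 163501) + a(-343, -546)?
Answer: -42097892598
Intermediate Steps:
a(S, Y) = Y² + S*Y (a(S, Y) = S*Y + Y² = Y² + S*Y)
(240472 + 199616)*(67842 - 163501) + a(-343, -546) = (240472 + 199616)*(67842 - 163501) - 546*(-343 - 546) = 440088*(-95659) - 546*(-889) = -42098377992 + 485394 = -42097892598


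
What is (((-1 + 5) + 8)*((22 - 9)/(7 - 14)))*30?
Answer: -4680/7 ≈ -668.57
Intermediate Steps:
(((-1 + 5) + 8)*((22 - 9)/(7 - 14)))*30 = ((4 + 8)*(13/(-7)))*30 = (12*(13*(-⅐)))*30 = (12*(-13/7))*30 = -156/7*30 = -4680/7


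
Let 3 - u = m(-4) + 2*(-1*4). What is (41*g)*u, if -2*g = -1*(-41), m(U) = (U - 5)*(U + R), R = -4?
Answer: 102541/2 ≈ 51271.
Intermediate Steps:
m(U) = (-5 + U)*(-4 + U) (m(U) = (U - 5)*(U - 4) = (-5 + U)*(-4 + U))
g = -41/2 (g = -(-1)*(-41)/2 = -1/2*41 = -41/2 ≈ -20.500)
u = -61 (u = 3 - ((20 + (-4)**2 - 9*(-4)) + 2*(-1*4)) = 3 - ((20 + 16 + 36) + 2*(-4)) = 3 - (72 - 8) = 3 - 1*64 = 3 - 64 = -61)
(41*g)*u = (41*(-41/2))*(-61) = -1681/2*(-61) = 102541/2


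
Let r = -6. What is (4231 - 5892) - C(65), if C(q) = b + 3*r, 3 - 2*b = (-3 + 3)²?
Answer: -3289/2 ≈ -1644.5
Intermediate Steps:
b = 3/2 (b = 3/2 - (-3 + 3)²/2 = 3/2 - ½*0² = 3/2 - ½*0 = 3/2 + 0 = 3/2 ≈ 1.5000)
C(q) = -33/2 (C(q) = 3/2 + 3*(-6) = 3/2 - 18 = -33/2)
(4231 - 5892) - C(65) = (4231 - 5892) - 1*(-33/2) = -1661 + 33/2 = -3289/2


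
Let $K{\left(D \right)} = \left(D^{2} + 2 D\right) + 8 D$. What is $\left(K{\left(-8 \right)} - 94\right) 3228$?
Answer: $-355080$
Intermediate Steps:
$K{\left(D \right)} = D^{2} + 10 D$
$\left(K{\left(-8 \right)} - 94\right) 3228 = \left(- 8 \left(10 - 8\right) - 94\right) 3228 = \left(\left(-8\right) 2 - 94\right) 3228 = \left(-16 - 94\right) 3228 = \left(-110\right) 3228 = -355080$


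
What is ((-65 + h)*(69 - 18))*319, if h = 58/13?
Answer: -12803703/13 ≈ -9.8490e+5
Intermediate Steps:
h = 58/13 (h = 58*(1/13) = 58/13 ≈ 4.4615)
((-65 + h)*(69 - 18))*319 = ((-65 + 58/13)*(69 - 18))*319 = -787/13*51*319 = -40137/13*319 = -12803703/13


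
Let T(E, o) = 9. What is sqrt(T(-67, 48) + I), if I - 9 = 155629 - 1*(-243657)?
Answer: 2*sqrt(99826) ≈ 631.91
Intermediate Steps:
I = 399295 (I = 9 + (155629 - 1*(-243657)) = 9 + (155629 + 243657) = 9 + 399286 = 399295)
sqrt(T(-67, 48) + I) = sqrt(9 + 399295) = sqrt(399304) = 2*sqrt(99826)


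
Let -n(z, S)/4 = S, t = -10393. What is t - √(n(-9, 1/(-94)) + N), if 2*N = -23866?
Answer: -10393 - I*√26359903/47 ≈ -10393.0 - 109.24*I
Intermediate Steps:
n(z, S) = -4*S
N = -11933 (N = (½)*(-23866) = -11933)
t - √(n(-9, 1/(-94)) + N) = -10393 - √(-4/(-94) - 11933) = -10393 - √(-4*(-1/94) - 11933) = -10393 - √(2/47 - 11933) = -10393 - √(-560849/47) = -10393 - I*√26359903/47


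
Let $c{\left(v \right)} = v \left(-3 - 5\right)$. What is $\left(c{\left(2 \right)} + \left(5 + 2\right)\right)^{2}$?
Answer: $81$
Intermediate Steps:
$c{\left(v \right)} = - 8 v$ ($c{\left(v \right)} = v \left(-8\right) = - 8 v$)
$\left(c{\left(2 \right)} + \left(5 + 2\right)\right)^{2} = \left(\left(-8\right) 2 + \left(5 + 2\right)\right)^{2} = \left(-16 + 7\right)^{2} = \left(-9\right)^{2} = 81$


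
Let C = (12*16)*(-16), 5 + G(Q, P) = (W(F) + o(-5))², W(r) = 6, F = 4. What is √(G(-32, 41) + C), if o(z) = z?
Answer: 2*I*√769 ≈ 55.462*I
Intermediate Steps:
G(Q, P) = -4 (G(Q, P) = -5 + (6 - 5)² = -5 + 1² = -5 + 1 = -4)
C = -3072 (C = 192*(-16) = -3072)
√(G(-32, 41) + C) = √(-4 - 3072) = √(-3076) = 2*I*√769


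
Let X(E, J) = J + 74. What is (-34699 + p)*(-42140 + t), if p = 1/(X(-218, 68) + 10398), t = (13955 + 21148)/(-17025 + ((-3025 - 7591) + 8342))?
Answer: 99148100078496339/67803820 ≈ 1.4623e+9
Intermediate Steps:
X(E, J) = 74 + J
t = -11701/6433 (t = 35103/(-17025 + (-10616 + 8342)) = 35103/(-17025 - 2274) = 35103/(-19299) = 35103*(-1/19299) = -11701/6433 ≈ -1.8189)
p = 1/10540 (p = 1/((74 + 68) + 10398) = 1/(142 + 10398) = 1/10540 ≈ 9.4877e-5)
(-34699 + p)*(-42140 + t) = (-34699 + 1/10540)*(-42140 - 11701/6433) = -365727459/10540*(-271098321/6433) = 99148100078496339/67803820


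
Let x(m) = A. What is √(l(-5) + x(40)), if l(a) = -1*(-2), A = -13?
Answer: I*√11 ≈ 3.3166*I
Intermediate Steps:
l(a) = 2
x(m) = -13
√(l(-5) + x(40)) = √(2 - 13) = √(-11) = I*√11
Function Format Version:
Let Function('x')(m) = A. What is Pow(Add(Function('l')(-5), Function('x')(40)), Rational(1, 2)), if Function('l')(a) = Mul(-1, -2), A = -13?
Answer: Mul(I, Pow(11, Rational(1, 2))) ≈ Mul(3.3166, I)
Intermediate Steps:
Function('l')(a) = 2
Function('x')(m) = -13
Pow(Add(Function('l')(-5), Function('x')(40)), Rational(1, 2)) = Pow(Add(2, -13), Rational(1, 2)) = Pow(-11, Rational(1, 2)) = Mul(I, Pow(11, Rational(1, 2)))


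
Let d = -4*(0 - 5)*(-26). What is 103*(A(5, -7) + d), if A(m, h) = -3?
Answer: -53869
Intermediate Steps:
d = -520 (d = -4*(-5)*(-26) = 20*(-26) = -520)
103*(A(5, -7) + d) = 103*(-3 - 520) = 103*(-523) = -53869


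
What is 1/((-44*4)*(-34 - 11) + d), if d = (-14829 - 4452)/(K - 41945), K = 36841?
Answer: 5104/40442961 ≈ 0.00012620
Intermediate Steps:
d = 19281/5104 (d = (-14829 - 4452)/(36841 - 41945) = -19281/(-5104) = -19281*(-1/5104) = 19281/5104 ≈ 3.7776)
1/((-44*4)*(-34 - 11) + d) = 1/((-44*4)*(-34 - 11) + 19281/5104) = 1/(-176*(-45) + 19281/5104) = 1/(7920 + 19281/5104) = 1/(40442961/5104) = 5104/40442961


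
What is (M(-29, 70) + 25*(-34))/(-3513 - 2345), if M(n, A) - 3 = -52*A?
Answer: 4487/5858 ≈ 0.76596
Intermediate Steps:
M(n, A) = 3 - 52*A
(M(-29, 70) + 25*(-34))/(-3513 - 2345) = ((3 - 52*70) + 25*(-34))/(-3513 - 2345) = ((3 - 3640) - 850)/(-5858) = (-3637 - 850)*(-1/5858) = -4487*(-1/5858) = 4487/5858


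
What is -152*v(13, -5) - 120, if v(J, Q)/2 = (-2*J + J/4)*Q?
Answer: -34700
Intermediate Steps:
v(J, Q) = -7*J*Q/2 (v(J, Q) = 2*((-2*J + J/4)*Q) = 2*((-7*J/4)*Q) = 2*(-7*J*Q/4) = -7*J*Q/2)
-152*v(13, -5) - 120 = -(-532)*13*(-5) - 120 = -152*455/2 - 120 = -34580 - 120 = -34700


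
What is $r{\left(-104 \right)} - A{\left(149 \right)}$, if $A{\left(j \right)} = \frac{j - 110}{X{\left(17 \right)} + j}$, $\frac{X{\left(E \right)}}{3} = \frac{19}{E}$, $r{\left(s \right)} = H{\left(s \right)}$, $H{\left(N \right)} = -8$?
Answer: $- \frac{21383}{2590} \approx -8.256$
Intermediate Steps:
$r{\left(s \right)} = -8$
$X{\left(E \right)} = \frac{57}{E}$ ($X{\left(E \right)} = 3 \frac{19}{E} = \frac{57}{E}$)
$A{\left(j \right)} = \frac{-110 + j}{\frac{57}{17} + j}$ ($A{\left(j \right)} = \frac{j - 110}{\frac{57}{17} + j} = \frac{-110 + j}{57 \cdot \frac{1}{17} + j} = \frac{-110 + j}{\frac{57}{17} + j}$)
$r{\left(-104 \right)} - A{\left(149 \right)} = -8 - \frac{17 \left(-110 + 149\right)}{57 + 17 \cdot 149} = -8 - 17 \frac{1}{57 + 2533} \cdot 39 = -8 - 17 \cdot \frac{1}{2590} \cdot 39 = -8 - \frac{663}{2590} = - \frac{21383}{2590}$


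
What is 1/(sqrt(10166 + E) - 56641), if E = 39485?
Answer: -56641/3208153230 - sqrt(49651)/3208153230 ≈ -1.7725e-5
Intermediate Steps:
1/(sqrt(10166 + E) - 56641) = 1/(sqrt(10166 + 39485) - 56641) = 1/(sqrt(49651) - 56641) = 1/(-56641 + sqrt(49651))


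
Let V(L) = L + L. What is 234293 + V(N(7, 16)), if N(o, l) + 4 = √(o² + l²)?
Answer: 234285 + 2*√305 ≈ 2.3432e+5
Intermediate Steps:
N(o, l) = -4 + √(l² + o²) (N(o, l) = -4 + √(o² + l²) = -4 + √(l² + o²))
V(L) = 2*L
234293 + V(N(7, 16)) = 234293 + 2*(-4 + √(16² + 7²)) = 234293 + 2*(-4 + √(256 + 49)) = 234293 + 2*(-4 + √305) = 234293 + (-8 + 2*√305) = 234285 + 2*√305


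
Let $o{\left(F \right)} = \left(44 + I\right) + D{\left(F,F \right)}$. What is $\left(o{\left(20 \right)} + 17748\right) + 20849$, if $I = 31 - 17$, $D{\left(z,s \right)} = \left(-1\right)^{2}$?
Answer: $38656$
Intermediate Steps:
$D{\left(z,s \right)} = 1$
$I = 14$
$o{\left(F \right)} = 59$ ($o{\left(F \right)} = \left(44 + 14\right) + 1 = 58 + 1 = 59$)
$\left(o{\left(20 \right)} + 17748\right) + 20849 = \left(59 + 17748\right) + 20849 = 17807 + 20849 = 38656$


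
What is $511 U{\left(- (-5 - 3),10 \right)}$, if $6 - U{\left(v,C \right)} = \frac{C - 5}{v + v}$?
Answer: $\frac{46501}{16} \approx 2906.3$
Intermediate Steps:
$U{\left(v,C \right)} = 6 - \frac{-5 + C}{2 v}$ ($U{\left(v,C \right)} = 6 - \frac{C - 5}{v + v} = 6 - \frac{-5 + C}{2 v}$)
$511 U{\left(- (-5 - 3),10 \right)} = 511 \frac{5 - 10 + 12 \left(- (-5 - 3)\right)}{2 \left(- (-5 - 3)\right)} = 511 \frac{5 - 10 + 12 \left(\left(-1\right) \left(-8\right)\right)}{2 \left(\left(-1\right) \left(-8\right)\right)} = 511 \frac{5 - 10 + 12 \cdot 8}{2 \cdot 8} = 511 \cdot \frac{1}{2} \cdot \frac{1}{8} \left(5 - 10 + 96\right) = 511 \cdot \frac{1}{2} \cdot \frac{1}{8} \cdot 91 = 511 \cdot \frac{91}{16} = \frac{46501}{16}$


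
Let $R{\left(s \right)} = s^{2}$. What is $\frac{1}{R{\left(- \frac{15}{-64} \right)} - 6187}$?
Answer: $- \frac{4096}{25341727} \approx -0.00016163$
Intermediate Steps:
$\frac{1}{R{\left(- \frac{15}{-64} \right)} - 6187} = \frac{1}{\left(- \frac{15}{-64}\right)^{2} - 6187} = \frac{1}{\left(\left(-15\right) \left(- \frac{1}{64}\right)\right)^{2} - 6187} = \frac{1}{\left(\frac{15}{64}\right)^{2} - 6187} = \frac{1}{\frac{225}{4096} - 6187} = \frac{1}{- \frac{25341727}{4096}} = - \frac{4096}{25341727}$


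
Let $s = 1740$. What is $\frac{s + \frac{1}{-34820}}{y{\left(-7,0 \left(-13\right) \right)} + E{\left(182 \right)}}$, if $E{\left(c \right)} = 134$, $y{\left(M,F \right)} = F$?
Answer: $\frac{60586799}{4665880} \approx 12.985$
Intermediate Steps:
$\frac{s + \frac{1}{-34820}}{y{\left(-7,0 \left(-13\right) \right)} + E{\left(182 \right)}} = \frac{1740 + \frac{1}{-34820}}{0 \left(-13\right) + 134} = \frac{1740 - \frac{1}{34820}}{0 + 134} = \frac{60586799}{34820 \cdot 134} = \frac{60586799}{34820} \cdot \frac{1}{134} = \frac{60586799}{4665880}$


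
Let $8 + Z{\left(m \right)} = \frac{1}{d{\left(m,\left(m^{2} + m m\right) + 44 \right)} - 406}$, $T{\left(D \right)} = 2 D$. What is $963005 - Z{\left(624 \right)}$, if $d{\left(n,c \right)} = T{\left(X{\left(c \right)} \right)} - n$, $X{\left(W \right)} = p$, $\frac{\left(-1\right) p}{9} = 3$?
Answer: $\frac{1043906093}{1084} \approx 9.6301 \cdot 10^{5}$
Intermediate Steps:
$p = -27$ ($p = \left(-9\right) 3 = -27$)
$X{\left(W \right)} = -27$
$d{\left(n,c \right)} = -54 - n$ ($d{\left(n,c \right)} = 2 \left(-27\right) - n = -54 - n$)
$Z{\left(m \right)} = -8 + \frac{1}{-460 - m}$ ($Z{\left(m \right)} = -8 + \frac{1}{\left(-54 - m\right) - 406} = -8 + \frac{1}{-460 - m}$)
$963005 - Z{\left(624 \right)} = 963005 - \frac{-3681 - 4992}{460 + 624} = 963005 - \frac{-3681 - 4992}{1084} = 963005 - \frac{1}{1084} \left(-8673\right) = 963005 - - \frac{8673}{1084} = 963005 + \frac{8673}{1084} = \frac{1043906093}{1084}$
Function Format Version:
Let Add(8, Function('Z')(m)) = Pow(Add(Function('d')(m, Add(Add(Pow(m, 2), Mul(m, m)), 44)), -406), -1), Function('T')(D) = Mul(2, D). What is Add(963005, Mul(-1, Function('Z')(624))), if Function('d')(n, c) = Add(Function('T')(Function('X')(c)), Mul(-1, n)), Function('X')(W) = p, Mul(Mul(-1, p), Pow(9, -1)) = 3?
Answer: Rational(1043906093, 1084) ≈ 9.6301e+5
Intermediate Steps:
p = -27 (p = Mul(-9, 3) = -27)
Function('X')(W) = -27
Function('d')(n, c) = Add(-54, Mul(-1, n)) (Function('d')(n, c) = Add(Mul(2, -27), Mul(-1, n)) = Add(-54, Mul(-1, n)))
Function('Z')(m) = Add(-8, Pow(Add(-460, Mul(-1, m)), -1)) (Function('Z')(m) = Add(-8, Pow(Add(Add(-54, Mul(-1, m)), -406), -1)) = Add(-8, Pow(Add(-460, Mul(-1, m)), -1)))
Add(963005, Mul(-1, Function('Z')(624))) = Add(963005, Mul(-1, Mul(Pow(Add(460, 624), -1), Add(-3681, Mul(-8, 624))))) = Add(963005, Mul(-1, Mul(Pow(1084, -1), Add(-3681, -4992)))) = Add(963005, Mul(-1, Mul(Rational(1, 1084), -8673))) = Add(963005, Mul(-1, Rational(-8673, 1084))) = Add(963005, Rational(8673, 1084)) = Rational(1043906093, 1084)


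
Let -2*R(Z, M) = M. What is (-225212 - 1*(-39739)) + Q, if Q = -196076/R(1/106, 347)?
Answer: -63966979/347 ≈ -1.8434e+5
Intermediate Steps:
R(Z, M) = -M/2
Q = 392152/347 (Q = -196076/((-½*347)) = -196076/(-347/2) = -196076*(-2/347) = 392152/347 ≈ 1130.1)
(-225212 - 1*(-39739)) + Q = (-225212 - 1*(-39739)) + 392152/347 = (-225212 + 39739) + 392152/347 = -185473 + 392152/347 = -63966979/347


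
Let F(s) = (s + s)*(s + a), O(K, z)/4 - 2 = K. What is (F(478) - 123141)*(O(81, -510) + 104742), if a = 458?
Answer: 81082978950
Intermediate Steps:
O(K, z) = 8 + 4*K
F(s) = 2*s*(458 + s) (F(s) = (s + s)*(s + 458) = (2*s)*(458 + s) = 2*s*(458 + s))
(F(478) - 123141)*(O(81, -510) + 104742) = (2*478*(458 + 478) - 123141)*((8 + 4*81) + 104742) = (2*478*936 - 123141)*((8 + 324) + 104742) = (894816 - 123141)*(332 + 104742) = 771675*105074 = 81082978950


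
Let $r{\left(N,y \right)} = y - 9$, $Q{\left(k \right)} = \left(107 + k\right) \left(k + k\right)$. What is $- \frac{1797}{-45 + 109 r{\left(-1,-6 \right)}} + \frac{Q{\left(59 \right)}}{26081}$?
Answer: $\frac{26591799}{14605360} \approx 1.8207$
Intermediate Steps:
$Q{\left(k \right)} = 2 k \left(107 + k\right)$ ($Q{\left(k \right)} = \left(107 + k\right) 2 k = 2 k \left(107 + k\right)$)
$r{\left(N,y \right)} = -9 + y$
$- \frac{1797}{-45 + 109 r{\left(-1,-6 \right)}} + \frac{Q{\left(59 \right)}}{26081} = - \frac{1797}{-45 + 109 \left(-9 - 6\right)} + \frac{2 \cdot 59 \left(107 + 59\right)}{26081} = - \frac{1797}{-45 + 109 \left(-15\right)} + 2 \cdot 59 \cdot 166 \cdot \frac{1}{26081} = - \frac{1797}{-45 - 1635} + 19588 \cdot \frac{1}{26081} = - \frac{1797}{-1680} + \frac{19588}{26081} = \left(-1797\right) \left(- \frac{1}{1680}\right) + \frac{19588}{26081} = \frac{599}{560} + \frac{19588}{26081} = \frac{26591799}{14605360}$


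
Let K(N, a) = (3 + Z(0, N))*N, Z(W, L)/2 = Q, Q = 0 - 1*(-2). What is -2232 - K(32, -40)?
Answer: -2456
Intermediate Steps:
Q = 2 (Q = 0 + 2 = 2)
Z(W, L) = 4 (Z(W, L) = 2*2 = 4)
K(N, a) = 7*N (K(N, a) = (3 + 4)*N = 7*N)
-2232 - K(32, -40) = -2232 - 7*32 = -2232 - 1*224 = -2232 - 224 = -2456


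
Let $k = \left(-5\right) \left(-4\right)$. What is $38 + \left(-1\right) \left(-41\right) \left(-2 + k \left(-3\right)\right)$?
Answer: $-2504$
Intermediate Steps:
$k = 20$
$38 + \left(-1\right) \left(-41\right) \left(-2 + k \left(-3\right)\right) = 38 + \left(-1\right) \left(-41\right) \left(-2 + 20 \left(-3\right)\right) = 38 + 41 \left(-2 - 60\right) = 38 + 41 \left(-62\right) = 38 - 2542 = -2504$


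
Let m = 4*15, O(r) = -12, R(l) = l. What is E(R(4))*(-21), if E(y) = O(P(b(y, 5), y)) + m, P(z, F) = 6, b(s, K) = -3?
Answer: -1008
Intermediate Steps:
m = 60
E(y) = 48 (E(y) = -12 + 60 = 48)
E(R(4))*(-21) = 48*(-21) = -1008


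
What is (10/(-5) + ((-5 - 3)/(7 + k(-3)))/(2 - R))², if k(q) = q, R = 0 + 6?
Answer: 9/4 ≈ 2.2500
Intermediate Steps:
R = 6
(10/(-5) + ((-5 - 3)/(7 + k(-3)))/(2 - R))² = (10/(-5) + ((-5 - 3)/(7 - 3))/(2 - 1*6))² = (10*(-⅕) + (-8/4)/(2 - 6))² = (-2 - 8*¼/(-4))² = (-2 - 2*(-¼))² = (-2 + ½)² = (-3/2)² = 9/4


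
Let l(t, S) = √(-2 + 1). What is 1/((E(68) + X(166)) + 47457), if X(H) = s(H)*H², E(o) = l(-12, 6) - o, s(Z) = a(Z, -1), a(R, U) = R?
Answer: 4621685/21359972239226 - I/21359972239226 ≈ 2.1637e-7 - 4.6817e-14*I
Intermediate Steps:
s(Z) = Z
l(t, S) = I (l(t, S) = √(-1) = I)
E(o) = I - o
X(H) = H³ (X(H) = H*H² = H³)
1/((E(68) + X(166)) + 47457) = 1/(((I - 1*68) + 166³) + 47457) = 1/(((I - 68) + 4574296) + 47457) = 1/(((-68 + I) + 4574296) + 47457) = 1/((4574228 + I) + 47457) = 1/(4621685 + I) = (4621685 - I)/21359972239226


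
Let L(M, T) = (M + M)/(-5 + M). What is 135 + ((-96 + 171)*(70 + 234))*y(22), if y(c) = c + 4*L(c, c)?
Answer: 12542295/17 ≈ 7.3778e+5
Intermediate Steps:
L(M, T) = 2*M/(-5 + M) (L(M, T) = (2*M)/(-5 + M) = 2*M/(-5 + M))
y(c) = c + 8*c/(-5 + c) (y(c) = c + 4*(2*c/(-5 + c)) = c + 8*c/(-5 + c))
135 + ((-96 + 171)*(70 + 234))*y(22) = 135 + ((-96 + 171)*(70 + 234))*(22*(3 + 22)/(-5 + 22)) = 135 + (75*304)*(22*25/17) = 135 + 22800*(22*(1/17)*25) = 135 + 22800*(550/17) = 135 + 12540000/17 = 12542295/17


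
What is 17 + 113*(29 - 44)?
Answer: -1678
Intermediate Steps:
17 + 113*(29 - 44) = 17 + 113*(-15) = 17 - 1695 = -1678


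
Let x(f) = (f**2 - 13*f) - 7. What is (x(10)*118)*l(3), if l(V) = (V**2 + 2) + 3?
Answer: -61124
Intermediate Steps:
l(V) = 5 + V**2 (l(V) = (2 + V**2) + 3 = 5 + V**2)
x(f) = -7 + f**2 - 13*f
(x(10)*118)*l(3) = ((-7 + 10**2 - 13*10)*118)*(5 + 3**2) = ((-7 + 100 - 130)*118)*(5 + 9) = -37*118*14 = -4366*14 = -61124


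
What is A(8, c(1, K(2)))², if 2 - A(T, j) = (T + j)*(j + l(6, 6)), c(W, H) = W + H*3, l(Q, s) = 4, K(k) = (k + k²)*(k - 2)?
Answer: 1849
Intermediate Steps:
K(k) = (-2 + k)*(k + k²) (K(k) = (k + k²)*(-2 + k) = (-2 + k)*(k + k²))
c(W, H) = W + 3*H
A(T, j) = 2 - (4 + j)*(T + j) (A(T, j) = 2 - (T + j)*(j + 4) = 2 - (T + j)*(4 + j) = 2 - (4 + j)*(T + j))
A(8, c(1, K(2)))² = (2 - (1 + 3*(2*(-2 + 2² - 1*2)))² - 4*8 - 4*(1 + 3*(2*(-2 + 2² - 1*2))) - 1*8*(1 + 3*(2*(-2 + 2² - 1*2))))² = (2 - (1 + 3*(2*(-2 + 4 - 2)))² - 32 - 4*(1 + 3*(2*(-2 + 4 - 2))) - 1*8*(1 + 3*(2*(-2 + 4 - 2))))² = (2 - (1 + 3*(2*0))² - 32 - 4*(1 + 3*(2*0)) - 1*8*(1 + 3*(2*0)))² = (2 - (1 + 3*0)² - 32 - 4*(1 + 3*0) - 1*8*(1 + 3*0))² = (2 - (1 + 0)² - 32 - 4*(1 + 0) - 1*8*(1 + 0))² = (2 - 1*1² - 32 - 4*1 - 1*8*1)² = (2 - 1*1 - 32 - 4 - 8)² = (2 - 1 - 32 - 4 - 8)² = (-43)² = 1849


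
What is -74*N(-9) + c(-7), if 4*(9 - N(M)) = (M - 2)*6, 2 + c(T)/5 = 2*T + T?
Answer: -2002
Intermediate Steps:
c(T) = -10 + 15*T (c(T) = -10 + 5*(2*T + T) = -10 + 5*(3*T) = -10 + 15*T)
N(M) = 12 - 3*M/2 (N(M) = 9 - (M - 2)*6/4 = 9 - (-2 + M)*6/4 = 9 - (-12 + 6*M)/4 = 9 + (3 - 3*M/2) = 12 - 3*M/2)
-74*N(-9) + c(-7) = -74*(12 - 3/2*(-9)) + (-10 + 15*(-7)) = -74*(12 + 27/2) + (-10 - 105) = -74*51/2 - 115 = -1887 - 115 = -2002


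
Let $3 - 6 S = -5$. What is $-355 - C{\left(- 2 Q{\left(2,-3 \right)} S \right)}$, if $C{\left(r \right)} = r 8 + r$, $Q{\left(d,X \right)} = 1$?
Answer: $-331$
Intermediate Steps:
$S = \frac{4}{3}$ ($S = \frac{1}{2} - - \frac{5}{6} = \frac{1}{2} + \frac{5}{6} = \frac{4}{3} \approx 1.3333$)
$C{\left(r \right)} = 9 r$ ($C{\left(r \right)} = 8 r + r = 9 r$)
$-355 - C{\left(- 2 Q{\left(2,-3 \right)} S \right)} = -355 - 9 \left(-2\right) 1 \cdot \frac{4}{3} = -355 - 9 \left(\left(-2\right) \frac{4}{3}\right) = -355 - 9 \left(- \frac{8}{3}\right) = -355 - -24 = -355 + 24 = -331$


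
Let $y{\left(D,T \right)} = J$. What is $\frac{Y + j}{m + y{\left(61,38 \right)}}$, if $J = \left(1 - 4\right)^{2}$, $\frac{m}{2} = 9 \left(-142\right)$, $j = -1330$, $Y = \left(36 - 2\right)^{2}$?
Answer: $\frac{58}{849} \approx 0.068316$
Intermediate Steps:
$Y = 1156$ ($Y = 34^{2} = 1156$)
$m = -2556$ ($m = 2 \cdot 9 \left(-142\right) = 2 \left(-1278\right) = -2556$)
$J = 9$ ($J = \left(-3\right)^{2} = 9$)
$y{\left(D,T \right)} = 9$
$\frac{Y + j}{m + y{\left(61,38 \right)}} = \frac{1156 - 1330}{-2556 + 9} = - \frac{174}{-2547} = \left(-174\right) \left(- \frac{1}{2547}\right) = \frac{58}{849}$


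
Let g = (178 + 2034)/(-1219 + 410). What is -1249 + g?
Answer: -1012653/809 ≈ -1251.7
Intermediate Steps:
g = -2212/809 (g = 2212/(-809) = 2212*(-1/809) = -2212/809 ≈ -2.7342)
-1249 + g = -1249 - 2212/809 = -1012653/809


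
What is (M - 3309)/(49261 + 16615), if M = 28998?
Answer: 25689/65876 ≈ 0.38996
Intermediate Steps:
(M - 3309)/(49261 + 16615) = (28998 - 3309)/(49261 + 16615) = 25689/65876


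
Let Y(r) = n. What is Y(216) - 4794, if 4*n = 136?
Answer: -4760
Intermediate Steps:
n = 34 (n = (¼)*136 = 34)
Y(r) = 34
Y(216) - 4794 = 34 - 4794 = -4760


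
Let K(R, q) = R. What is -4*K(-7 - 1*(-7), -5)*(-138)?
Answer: 0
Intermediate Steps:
-4*K(-7 - 1*(-7), -5)*(-138) = -4*(-7 - 1*(-7))*(-138) = -4*(-7 + 7)*(-138) = -4*0*(-138) = 0*(-138) = 0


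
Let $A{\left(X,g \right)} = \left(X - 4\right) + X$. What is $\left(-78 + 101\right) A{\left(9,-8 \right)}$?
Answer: $322$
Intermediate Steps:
$A{\left(X,g \right)} = -4 + 2 X$ ($A{\left(X,g \right)} = \left(-4 + X\right) + X = -4 + 2 X$)
$\left(-78 + 101\right) A{\left(9,-8 \right)} = \left(-78 + 101\right) \left(-4 + 2 \cdot 9\right) = 23 \left(-4 + 18\right) = 23 \cdot 14 = 322$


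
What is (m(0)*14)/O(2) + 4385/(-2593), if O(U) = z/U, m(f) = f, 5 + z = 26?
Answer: -4385/2593 ≈ -1.6911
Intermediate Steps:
z = 21 (z = -5 + 26 = 21)
O(U) = 21/U
(m(0)*14)/O(2) + 4385/(-2593) = (0*14)/((21/2)) + 4385/(-2593) = 0/((21*(½))) + 4385*(-1/2593) = 0/(21/2) - 4385/2593 = 0*(2/21) - 4385/2593 = 0 - 4385/2593 = -4385/2593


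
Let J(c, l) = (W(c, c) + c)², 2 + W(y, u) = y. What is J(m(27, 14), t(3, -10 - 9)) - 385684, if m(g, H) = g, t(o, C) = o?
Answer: -382980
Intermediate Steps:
W(y, u) = -2 + y
J(c, l) = (-2 + 2*c)² (J(c, l) = ((-2 + c) + c)² = (-2 + 2*c)²)
J(m(27, 14), t(3, -10 - 9)) - 385684 = 4*(-1 + 27)² - 385684 = 4*26² - 385684 = 4*676 - 385684 = 2704 - 385684 = -382980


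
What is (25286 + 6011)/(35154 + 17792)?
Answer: 31297/52946 ≈ 0.59111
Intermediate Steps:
(25286 + 6011)/(35154 + 17792) = 31297/52946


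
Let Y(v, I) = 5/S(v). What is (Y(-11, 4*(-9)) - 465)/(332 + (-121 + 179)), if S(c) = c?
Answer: -512/429 ≈ -1.1935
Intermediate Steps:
Y(v, I) = 5/v
(Y(-11, 4*(-9)) - 465)/(332 + (-121 + 179)) = (5/(-11) - 465)/(332 + (-121 + 179)) = (5*(-1/11) - 465)/(332 + 58) = (-5/11 - 465)/390 = -5120/11*1/390 = -512/429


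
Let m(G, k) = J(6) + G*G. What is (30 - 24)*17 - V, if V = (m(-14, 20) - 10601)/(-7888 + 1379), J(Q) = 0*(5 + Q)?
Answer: 653513/6509 ≈ 100.40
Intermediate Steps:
J(Q) = 0
m(G, k) = G² (m(G, k) = 0 + G*G = 0 + G² = G²)
V = 10405/6509 (V = ((-14)² - 10601)/(-7888 + 1379) = (196 - 10601)/(-6509) = -10405*(-1/6509) = 10405/6509 ≈ 1.5986)
(30 - 24)*17 - V = (30 - 24)*17 - 1*10405/6509 = 6*17 - 10405/6509 = 102 - 10405/6509 = 653513/6509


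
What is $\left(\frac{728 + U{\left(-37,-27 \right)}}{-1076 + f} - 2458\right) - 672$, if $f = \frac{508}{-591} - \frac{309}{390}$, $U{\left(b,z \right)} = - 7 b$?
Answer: $- \frac{37032469900}{11827999} \approx -3130.9$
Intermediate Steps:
$f = - \frac{126913}{76830}$ ($f = 508 \left(- \frac{1}{591}\right) - \frac{103}{130} = - \frac{508}{591} - \frac{103}{130} = - \frac{126913}{76830} \approx -1.6519$)
$\left(\frac{728 + U{\left(-37,-27 \right)}}{-1076 + f} - 2458\right) - 672 = \left(\frac{728 - -259}{-1076 - \frac{126913}{76830}} - 2458\right) - 672 = \left(\frac{728 + 259}{- \frac{82795993}{76830}} - 2458\right) - 672 = \left(987 \left(- \frac{76830}{82795993}\right) - 2458\right) - 672 = \left(- \frac{10833030}{11827999} - 2458\right) - 672 = - \frac{29084054572}{11827999} - 672 = - \frac{37032469900}{11827999}$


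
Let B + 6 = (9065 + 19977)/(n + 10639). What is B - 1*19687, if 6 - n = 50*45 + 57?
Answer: -82085596/4169 ≈ -19690.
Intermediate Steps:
n = -2301 (n = 6 - (50*45 + 57) = 6 - (2250 + 57) = 6 - 1*2307 = 6 - 2307 = -2301)
B = -10493/4169 (B = -6 + (9065 + 19977)/(-2301 + 10639) = -6 + 29042/8338 = -6 + 29042*(1/8338) = -6 + 14521/4169 = -10493/4169 ≈ -2.5169)
B - 1*19687 = -10493/4169 - 1*19687 = -10493/4169 - 19687 = -82085596/4169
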